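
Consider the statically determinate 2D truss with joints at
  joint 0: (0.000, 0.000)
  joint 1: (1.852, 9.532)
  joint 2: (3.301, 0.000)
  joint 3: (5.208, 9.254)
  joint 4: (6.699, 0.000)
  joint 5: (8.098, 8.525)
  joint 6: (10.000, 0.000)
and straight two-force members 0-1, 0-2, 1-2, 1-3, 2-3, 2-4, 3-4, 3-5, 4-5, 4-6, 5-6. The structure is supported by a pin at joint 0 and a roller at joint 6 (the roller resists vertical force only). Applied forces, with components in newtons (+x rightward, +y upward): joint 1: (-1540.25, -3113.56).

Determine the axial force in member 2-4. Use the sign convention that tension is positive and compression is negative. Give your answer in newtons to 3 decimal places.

N=7 nodes, M=11 members, R=3 reactions → 2N=14, M+R=14
member 0 (0-1): L=9.7102, (cx,cy)=(0.1907,0.9816)
member 1 (0-2): L=3.3010, (cx,cy)=(1.0000,0.0000)
member 2 (1-2): L=9.6415, (cx,cy)=(0.1503,-0.9886)
member 3 (1-3): L=3.3675, (cx,cy)=(0.9966,-0.0826)
member 4 (2-3): L=9.4484, (cx,cy)=(0.2018,0.9794)
member 5 (2-4): L=3.3980, (cx,cy)=(1.0000,0.0000)
member 6 (3-4): L=9.3733, (cx,cy)=(0.1591,-0.9873)
member 7 (3-5): L=2.9805, (cx,cy)=(0.9696,-0.2446)
member 8 (4-5): L=8.6390, (cx,cy)=(0.1619,0.9868)
member 9 (4-6): L=3.3010, (cx,cy)=(1.0000,0.0000)
member 10 (5-6): L=8.7346, (cx,cy)=(0.2178,-0.9760)
solve A·x = −loads:
  F[0-1] = -4079.9904 N (compression)
  F[0-2] = -762.0884 N (compression)
  F[1-2] = +848.6090 N (tension)
  F[1-3] = +636.7263 N (tension)
  F[2-3] = -856.5994 N (compression)
  F[2-4] = -461.6637 N (compression)
  F[3-4] = +818.3356 N (tension)
  F[3-5] = +341.8763 N (tension)
  F[4-5] = -818.7228 N (compression)
  F[4-6] = -198.9090 N (compression)
  F[5-6] = +913.4547 N (tension)
  Rx@0 = +1540.2500 N
  Ry@0 = +4005.0950 N
  Ry@6 = -891.5350 N

-461.664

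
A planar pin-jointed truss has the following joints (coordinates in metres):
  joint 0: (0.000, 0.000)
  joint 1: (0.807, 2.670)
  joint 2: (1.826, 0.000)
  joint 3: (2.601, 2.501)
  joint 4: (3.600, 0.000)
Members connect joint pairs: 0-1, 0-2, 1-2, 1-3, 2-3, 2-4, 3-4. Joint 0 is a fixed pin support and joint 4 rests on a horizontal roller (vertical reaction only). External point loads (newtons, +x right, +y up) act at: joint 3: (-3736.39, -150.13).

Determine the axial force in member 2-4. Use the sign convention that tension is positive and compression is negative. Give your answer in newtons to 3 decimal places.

-993.521

N=5 nodes, M=7 members, R=3 reactions → 2N=10, M+R=10
member 0 (0-1): L=2.7893, (cx,cy)=(0.2893,0.9572)
member 1 (0-2): L=1.8260, (cx,cy)=(1.0000,0.0000)
member 2 (1-2): L=2.8578, (cx,cy)=(0.3566,-0.9343)
member 3 (1-3): L=1.8019, (cx,cy)=(0.9956,-0.0938)
member 4 (2-3): L=2.6183, (cx,cy)=(0.2960,0.9552)
member 5 (2-4): L=1.7740, (cx,cy)=(1.0000,0.0000)
member 6 (3-4): L=2.6931, (cx,cy)=(0.3709,-0.9287)
solve A·x = −loads:
  F[0-1] = -2755.2502 N (compression)
  F[0-2] = -2939.2390 N (compression)
  F[1-2] = +3011.6154 N (tension)
  F[1-3] = -1879.2643 N (compression)
  F[2-3] = -2945.6587 N (compression)
  F[2-4] = -993.5214 N (compression)
  F[3-4] = +2678.3703 N (tension)
  Rx@0 = +3736.3900 N
  Ry@0 = +2637.4142 N
  Ry@4 = -2487.2842 N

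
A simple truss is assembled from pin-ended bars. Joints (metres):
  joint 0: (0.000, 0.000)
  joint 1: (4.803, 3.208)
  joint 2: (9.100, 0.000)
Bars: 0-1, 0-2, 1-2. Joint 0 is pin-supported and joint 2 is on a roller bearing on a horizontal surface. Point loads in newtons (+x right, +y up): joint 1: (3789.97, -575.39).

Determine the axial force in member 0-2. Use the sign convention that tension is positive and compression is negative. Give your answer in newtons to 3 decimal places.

2196.400

N=3 nodes, M=3 members, R=3 reactions → 2N=6, M+R=6
member 0 (0-1): L=5.7758, (cx,cy)=(0.8316,0.5554)
member 1 (0-2): L=9.1000, (cx,cy)=(1.0000,0.0000)
member 2 (1-2): L=5.3624, (cx,cy)=(0.8013,-0.5982)
solve A·x = −loads:
  F[0-1] = +1916.3376 N (tension)
  F[0-2] = +2196.4001 N (tension)
  F[1-2] = -2740.9831 N (compression)
  Rx@0 = -3789.9700 N
  Ry@0 = -1064.3707 N
  Ry@2 = +1639.7607 N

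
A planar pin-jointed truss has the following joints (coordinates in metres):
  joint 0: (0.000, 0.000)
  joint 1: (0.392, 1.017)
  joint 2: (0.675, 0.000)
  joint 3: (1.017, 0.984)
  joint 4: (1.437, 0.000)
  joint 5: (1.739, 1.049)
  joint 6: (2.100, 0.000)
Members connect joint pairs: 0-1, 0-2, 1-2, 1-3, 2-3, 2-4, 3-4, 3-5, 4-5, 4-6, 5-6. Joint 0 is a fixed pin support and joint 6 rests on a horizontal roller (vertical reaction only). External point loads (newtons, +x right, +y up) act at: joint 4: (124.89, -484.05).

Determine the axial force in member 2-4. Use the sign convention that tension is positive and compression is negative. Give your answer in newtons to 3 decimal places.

N=7 nodes, M=11 members, R=3 reactions → 2N=14, M+R=14
member 0 (0-1): L=1.0899, (cx,cy)=(0.3597,0.9331)
member 1 (0-2): L=0.6750, (cx,cy)=(1.0000,0.0000)
member 2 (1-2): L=1.0556, (cx,cy)=(0.2681,-0.9634)
member 3 (1-3): L=0.6259, (cx,cy)=(0.9986,-0.0527)
member 4 (2-3): L=1.0417, (cx,cy)=(0.3283,0.9446)
member 5 (2-4): L=0.7620, (cx,cy)=(1.0000,0.0000)
member 6 (3-4): L=1.0699, (cx,cy)=(0.3926,-0.9197)
member 7 (3-5): L=0.7249, (cx,cy)=(0.9960,0.0897)
member 8 (4-5): L=1.0916, (cx,cy)=(0.2767,0.9610)
member 9 (4-6): L=0.6630, (cx,cy)=(1.0000,0.0000)
member 10 (5-6): L=1.1094, (cx,cy)=(0.3254,-0.9456)
solve A·x = −loads:
  F[0-1] = -163.7809 N (compression)
  F[0-2] = +183.7946 N (tension)
  F[1-2] = +164.2699 N (tension)
  F[1-3] = -103.0861 N (compression)
  F[2-3] = -167.5430 N (compression)
  F[2-4] = +282.8366 N (tension)
  F[3-4] = +145.1229 N (tension)
  F[3-5] = -215.7860 N (compression)
  F[4-5] = +364.8161 N (tension)
  F[4-6] = +113.9881 N (tension)
  F[5-6] = -350.2936 N (compression)
  Rx@0 = -124.8900 N
  Ry@0 = +152.8215 N
  Ry@6 = +331.2285 N

282.837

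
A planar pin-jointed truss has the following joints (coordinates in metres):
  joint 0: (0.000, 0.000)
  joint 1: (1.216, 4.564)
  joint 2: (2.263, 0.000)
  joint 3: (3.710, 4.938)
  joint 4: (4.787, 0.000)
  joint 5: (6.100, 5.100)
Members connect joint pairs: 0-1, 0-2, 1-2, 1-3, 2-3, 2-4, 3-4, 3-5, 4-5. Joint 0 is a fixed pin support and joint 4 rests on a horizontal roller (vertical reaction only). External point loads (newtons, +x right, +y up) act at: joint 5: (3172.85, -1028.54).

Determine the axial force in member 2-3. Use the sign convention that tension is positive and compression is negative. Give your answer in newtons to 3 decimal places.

N=6 nodes, M=9 members, R=3 reactions → 2N=12, M+R=12
member 0 (0-1): L=4.7232, (cx,cy)=(0.2575,0.9663)
member 1 (0-2): L=2.2630, (cx,cy)=(1.0000,0.0000)
member 2 (1-2): L=4.6826, (cx,cy)=(0.2236,-0.9747)
member 3 (1-3): L=2.5219, (cx,cy)=(0.9889,0.1483)
member 4 (2-3): L=5.1456, (cx,cy)=(0.2812,0.9596)
member 5 (2-4): L=2.5240, (cx,cy)=(1.0000,0.0000)
member 6 (3-4): L=5.0541, (cx,cy)=(0.2131,-0.9770)
member 7 (3-5): L=2.3955, (cx,cy)=(0.9977,0.0676)
member 8 (4-5): L=5.2663, (cx,cy)=(0.2493,0.9684)
solve A·x = −loads:
  F[0-1] = +3790.1835 N (tension)
  F[0-2] = +2197.0604 N (tension)
  F[1-2] = -3487.4512 N (compression)
  F[1-3] = +1775.1994 N (tension)
  F[2-3] = +3542.0910 N (tension)
  F[2-4] = +421.2135 N (tension)
  F[3-4] = -3505.7930 N (compression)
  F[3-5] = +3506.7314 N (tension)
  F[4-5] = -1306.9633 N (compression)
  Rx@0 = -3172.8500 N
  Ry@0 = -3662.4207 N
  Ry@4 = +4690.9607 N

3542.091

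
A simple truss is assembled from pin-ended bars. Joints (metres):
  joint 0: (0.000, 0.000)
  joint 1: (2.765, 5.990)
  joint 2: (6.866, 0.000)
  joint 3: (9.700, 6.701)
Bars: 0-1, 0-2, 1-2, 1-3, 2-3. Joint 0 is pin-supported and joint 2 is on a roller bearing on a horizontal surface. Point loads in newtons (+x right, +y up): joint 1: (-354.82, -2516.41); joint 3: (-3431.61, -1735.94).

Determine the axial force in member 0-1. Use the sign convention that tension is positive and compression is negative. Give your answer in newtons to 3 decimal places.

-4895.932

N=4 nodes, M=5 members, R=3 reactions → 2N=8, M+R=8
member 0 (0-1): L=6.5974, (cx,cy)=(0.4191,0.9079)
member 1 (0-2): L=6.8660, (cx,cy)=(1.0000,0.0000)
member 2 (1-2): L=7.2594, (cx,cy)=(0.5649,-0.8251)
member 3 (1-3): L=6.9714, (cx,cy)=(0.9948,0.1020)
member 4 (2-3): L=7.2756, (cx,cy)=(0.3895,0.9210)
solve A·x = −loads:
  F[0-1] = -4895.9318 N (compression)
  F[0-2] = -1734.5144 N (compression)
  F[1-2] = +1987.1775 N (tension)
  F[1-3] = -2834.4838 N (compression)
  F[2-3] = -1570.9287 N (compression)
  Rx@0 = +3786.4300 N
  Ry@0 = +4445.1986 N
  Ry@2 = -192.8486 N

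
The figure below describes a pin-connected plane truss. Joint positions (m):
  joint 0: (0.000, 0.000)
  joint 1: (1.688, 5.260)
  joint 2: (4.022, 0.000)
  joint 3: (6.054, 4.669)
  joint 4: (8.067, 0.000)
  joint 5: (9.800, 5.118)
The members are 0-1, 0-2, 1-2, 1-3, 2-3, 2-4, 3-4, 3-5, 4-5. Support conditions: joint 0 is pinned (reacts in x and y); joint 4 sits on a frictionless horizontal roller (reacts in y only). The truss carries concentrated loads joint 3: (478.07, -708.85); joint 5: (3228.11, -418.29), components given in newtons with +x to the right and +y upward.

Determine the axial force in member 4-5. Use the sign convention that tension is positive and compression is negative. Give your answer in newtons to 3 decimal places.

-886.087

N=6 nodes, M=9 members, R=3 reactions → 2N=12, M+R=12
member 0 (0-1): L=5.5242, (cx,cy)=(0.3056,0.9522)
member 1 (0-2): L=4.0220, (cx,cy)=(1.0000,0.0000)
member 2 (1-2): L=5.7546, (cx,cy)=(0.4056,-0.9141)
member 3 (1-3): L=4.4058, (cx,cy)=(0.9910,-0.1341)
member 4 (2-3): L=5.0920, (cx,cy)=(0.3991,0.9169)
member 5 (2-4): L=4.0450, (cx,cy)=(1.0000,0.0000)
member 6 (3-4): L=5.0845, (cx,cy)=(0.3959,-0.9183)
member 7 (3-5): L=3.7728, (cx,cy)=(0.9929,0.1190)
member 8 (4-5): L=5.4034, (cx,cy)=(0.3207,0.9472)
solve A·x = −loads:
  F[0-1] = +2350.1057 N (tension)
  F[0-2] = +2988.0727 N (tension)
  F[1-2] = -2717.6892 N (compression)
  F[1-3] = +1836.9775 N (tension)
  F[2-3] = +2709.1788 N (tension)
  F[2-4] = +804.6894 N (tension)
  F[3-4] = -2750.2972 N (compression)
  F[3-5] = +3537.4371 N (tension)
  F[4-5] = -886.0869 N (compression)
  Rx@0 = -3706.1800 N
  Ry@0 = -2237.7039 N
  Ry@4 = +3364.8439 N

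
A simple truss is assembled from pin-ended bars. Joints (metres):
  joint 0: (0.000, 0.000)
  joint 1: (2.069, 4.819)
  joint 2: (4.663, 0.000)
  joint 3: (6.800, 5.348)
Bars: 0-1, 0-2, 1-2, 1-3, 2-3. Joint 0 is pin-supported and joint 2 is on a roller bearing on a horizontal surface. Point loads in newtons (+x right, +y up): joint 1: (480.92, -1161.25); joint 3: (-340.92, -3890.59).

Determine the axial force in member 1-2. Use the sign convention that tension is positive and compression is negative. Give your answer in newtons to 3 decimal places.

-2569.134

N=4 nodes, M=5 members, R=3 reactions → 2N=8, M+R=8
member 0 (0-1): L=5.2444, (cx,cy)=(0.3945,0.9189)
member 1 (0-2): L=4.6630, (cx,cy)=(1.0000,0.0000)
member 2 (1-2): L=5.4728, (cx,cy)=(0.4740,-0.8805)
member 3 (1-3): L=4.7605, (cx,cy)=(0.9938,0.1111)
member 4 (2-3): L=5.7592, (cx,cy)=(0.3711,0.9286)
solve A·x = −loads:
  F[0-1] = +1352.7477 N (tension)
  F[0-2] = -393.6827 N (compression)
  F[1-2] = -2569.1345 N (compression)
  F[1-3] = +1278.3986 N (tension)
  F[2-3] = -4342.6808 N (compression)
  Rx@0 = -140.0000 N
  Ry@0 = -1243.0242 N
  Ry@2 = +6294.8642 N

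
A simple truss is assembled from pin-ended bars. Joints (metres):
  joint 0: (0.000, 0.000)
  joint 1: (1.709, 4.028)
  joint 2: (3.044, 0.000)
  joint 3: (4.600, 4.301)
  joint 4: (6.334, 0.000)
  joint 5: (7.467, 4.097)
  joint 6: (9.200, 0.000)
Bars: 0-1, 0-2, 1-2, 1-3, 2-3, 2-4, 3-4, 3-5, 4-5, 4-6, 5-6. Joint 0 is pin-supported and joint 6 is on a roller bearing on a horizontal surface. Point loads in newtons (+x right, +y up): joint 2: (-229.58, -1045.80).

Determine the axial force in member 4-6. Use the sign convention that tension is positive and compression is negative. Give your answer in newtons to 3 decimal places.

N=7 nodes, M=11 members, R=3 reactions → 2N=14, M+R=14
member 0 (0-1): L=4.3756, (cx,cy)=(0.3906,0.9206)
member 1 (0-2): L=3.0440, (cx,cy)=(1.0000,0.0000)
member 2 (1-2): L=4.2435, (cx,cy)=(0.3146,-0.9492)
member 3 (1-3): L=2.9039, (cx,cy)=(0.9956,0.0940)
member 4 (2-3): L=4.5738, (cx,cy)=(0.3402,0.9404)
member 5 (2-4): L=3.2900, (cx,cy)=(1.0000,0.0000)
member 6 (3-4): L=4.6374, (cx,cy)=(0.3739,-0.9275)
member 7 (3-5): L=2.8742, (cx,cy)=(0.9975,-0.0710)
member 8 (4-5): L=4.2508, (cx,cy)=(0.2665,0.9638)
member 9 (4-6): L=2.8660, (cx,cy)=(1.0000,0.0000)
member 10 (5-6): L=4.4484, (cx,cy)=(0.3896,-0.9210)
solve A·x = −loads:
  F[0-1] = -760.1563 N (compression)
  F[0-2] = +67.3212 N (tension)
  F[1-2] = +686.1967 N (tension)
  F[1-3] = -515.0608 N (compression)
  F[2-3] = +419.4651 N (tension)
  F[2-4] = +370.0785 N (tension)
  F[3-4] = -354.8743 N (compression)
  F[3-5] = -237.9850 N (compression)
  F[4-5] = +341.4860 N (tension)
  F[4-6] = +146.3653 N (tension)
  F[5-6] = -375.7060 N (compression)
  Rx@0 = +229.5800 N
  Ry@0 = +699.7766 N
  Ry@6 = +346.0234 N

146.365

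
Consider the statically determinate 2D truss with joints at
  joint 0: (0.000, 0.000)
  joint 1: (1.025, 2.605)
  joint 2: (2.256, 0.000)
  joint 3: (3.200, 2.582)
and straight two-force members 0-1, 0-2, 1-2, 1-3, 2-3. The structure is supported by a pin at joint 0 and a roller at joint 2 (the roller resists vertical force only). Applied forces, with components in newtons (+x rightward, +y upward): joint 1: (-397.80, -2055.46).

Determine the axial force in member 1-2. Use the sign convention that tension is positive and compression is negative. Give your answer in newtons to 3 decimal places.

N=4 nodes, M=5 members, R=3 reactions → 2N=8, M+R=8
member 0 (0-1): L=2.7994, (cx,cy)=(0.3661,0.9306)
member 1 (0-2): L=2.2560, (cx,cy)=(1.0000,0.0000)
member 2 (1-2): L=2.8812, (cx,cy)=(0.4273,-0.9041)
member 3 (1-3): L=2.1751, (cx,cy)=(0.9999,-0.0106)
member 4 (2-3): L=2.7492, (cx,cy)=(0.3434,0.9392)
solve A·x = −loads:
  F[0-1] = -1698.8911 N (compression)
  F[0-2] = +224.2484 N (tension)
  F[1-2] = -524.8638 N (compression)
  F[1-3] = +0.0000 N (tension)
  F[2-3] = -0.0000 N (compression)
  Rx@0 = +397.8000 N
  Ry@0 = +1580.9132 N
  Ry@2 = +474.5468 N

-524.864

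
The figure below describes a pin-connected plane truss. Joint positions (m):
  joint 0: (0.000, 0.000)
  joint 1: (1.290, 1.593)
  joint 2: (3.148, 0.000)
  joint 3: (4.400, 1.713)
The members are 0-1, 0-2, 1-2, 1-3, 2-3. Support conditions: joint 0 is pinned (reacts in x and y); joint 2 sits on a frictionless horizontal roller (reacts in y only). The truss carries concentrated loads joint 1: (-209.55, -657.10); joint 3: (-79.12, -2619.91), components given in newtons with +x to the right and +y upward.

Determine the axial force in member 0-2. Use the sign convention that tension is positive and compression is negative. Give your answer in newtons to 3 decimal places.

N=4 nodes, M=5 members, R=3 reactions → 2N=8, M+R=8
member 0 (0-1): L=2.0498, (cx,cy)=(0.6293,0.7771)
member 1 (0-2): L=3.1480, (cx,cy)=(1.0000,0.0000)
member 2 (1-2): L=2.4474, (cx,cy)=(0.7592,-0.6509)
member 3 (1-3): L=3.1123, (cx,cy)=(0.9993,0.0386)
member 4 (2-3): L=2.1218, (cx,cy)=(0.5901,0.8073)
solve A·x = −loads:
  F[0-1] = +649.8776 N (tension)
  F[0-2] = -697.6539 N (compression)
  F[1-2] = -1673.4877 N (compression)
  F[1-3] = +1890.4014 N (tension)
  F[2-3] = -3335.3616 N (compression)
  Rx@0 = +288.6700 N
  Ry@0 = -505.0476 N
  Ry@2 = +3782.0576 N

-697.654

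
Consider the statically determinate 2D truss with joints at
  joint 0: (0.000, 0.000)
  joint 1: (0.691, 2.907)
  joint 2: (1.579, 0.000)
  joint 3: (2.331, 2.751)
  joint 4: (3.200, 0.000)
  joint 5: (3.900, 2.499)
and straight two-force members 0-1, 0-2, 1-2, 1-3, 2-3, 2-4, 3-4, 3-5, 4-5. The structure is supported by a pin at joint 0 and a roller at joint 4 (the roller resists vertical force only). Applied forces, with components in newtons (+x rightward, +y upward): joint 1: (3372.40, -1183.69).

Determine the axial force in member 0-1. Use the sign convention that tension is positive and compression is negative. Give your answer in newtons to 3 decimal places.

2195.030

N=6 nodes, M=9 members, R=3 reactions → 2N=12, M+R=12
member 0 (0-1): L=2.9880, (cx,cy)=(0.2313,0.9729)
member 1 (0-2): L=1.5790, (cx,cy)=(1.0000,0.0000)
member 2 (1-2): L=3.0396, (cx,cy)=(0.2921,-0.9564)
member 3 (1-3): L=1.6474, (cx,cy)=(0.9955,-0.0947)
member 4 (2-3): L=2.8519, (cx,cy)=(0.2637,0.9646)
member 5 (2-4): L=1.6210, (cx,cy)=(1.0000,0.0000)
member 6 (3-4): L=2.8850, (cx,cy)=(0.3012,-0.9536)
member 7 (3-5): L=1.5891, (cx,cy)=(0.9873,-0.1586)
member 8 (4-5): L=2.5952, (cx,cy)=(0.2697,0.9629)
solve A·x = −loads:
  F[0-1] = +2195.0298 N (tension)
  F[0-2] = +2864.7806 N (tension)
  F[1-2] = -3281.0277 N (compression)
  F[1-3] = -1914.8549 N (compression)
  F[2-3] = +3253.0160 N (tension)
  F[2-4] = +1048.4915 N (tension)
  F[3-4] = -3480.8821 N (compression)
  F[3-5] = -0.0000 N (compression)
  F[4-5] = +0.0000 N (tension)
  Rx@0 = -3372.4000 N
  Ry@0 = -2135.5277 N
  Ry@4 = +3319.2177 N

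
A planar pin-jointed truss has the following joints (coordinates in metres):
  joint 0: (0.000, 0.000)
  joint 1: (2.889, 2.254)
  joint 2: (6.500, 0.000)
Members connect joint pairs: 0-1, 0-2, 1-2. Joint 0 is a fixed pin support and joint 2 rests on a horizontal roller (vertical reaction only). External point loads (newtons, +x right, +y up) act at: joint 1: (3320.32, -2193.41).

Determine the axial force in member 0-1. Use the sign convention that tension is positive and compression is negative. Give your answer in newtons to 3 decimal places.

N=3 nodes, M=3 members, R=3 reactions → 2N=6, M+R=6
member 0 (0-1): L=3.6643, (cx,cy)=(0.7884,0.6151)
member 1 (0-2): L=6.5000, (cx,cy)=(1.0000,0.0000)
member 2 (1-2): L=4.2567, (cx,cy)=(0.8483,-0.5295)
solve A·x = −loads:
  F[0-1] = -109.1457 N (compression)
  F[0-2] = +3406.3732 N (tension)
  F[1-2] = -4015.5209 N (compression)
  Rx@0 = -3320.3200 N
  Ry@0 = +67.1388 N
  Ry@2 = +2126.2712 N

-109.146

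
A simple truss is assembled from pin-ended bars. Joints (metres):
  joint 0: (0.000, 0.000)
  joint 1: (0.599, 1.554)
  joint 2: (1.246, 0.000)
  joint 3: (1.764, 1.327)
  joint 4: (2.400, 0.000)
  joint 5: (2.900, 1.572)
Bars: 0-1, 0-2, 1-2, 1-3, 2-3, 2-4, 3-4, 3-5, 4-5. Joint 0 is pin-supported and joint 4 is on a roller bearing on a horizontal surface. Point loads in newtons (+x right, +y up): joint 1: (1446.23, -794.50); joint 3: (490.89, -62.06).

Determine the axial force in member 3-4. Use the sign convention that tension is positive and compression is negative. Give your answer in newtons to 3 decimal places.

N=6 nodes, M=9 members, R=3 reactions → 2N=12, M+R=12
member 0 (0-1): L=1.6654, (cx,cy)=(0.3597,0.9331)
member 1 (0-2): L=1.2460, (cx,cy)=(1.0000,0.0000)
member 2 (1-2): L=1.6833, (cx,cy)=(0.3844,-0.9232)
member 3 (1-3): L=1.1869, (cx,cy)=(0.9815,-0.1913)
member 4 (2-3): L=1.4245, (cx,cy)=(0.3636,0.9315)
member 5 (2-4): L=1.1540, (cx,cy)=(1.0000,0.0000)
member 6 (3-4): L=1.4715, (cx,cy)=(0.4322,-0.9018)
member 7 (3-5): L=1.1621, (cx,cy)=(0.9775,0.2108)
member 8 (4-5): L=1.6496, (cx,cy)=(0.3031,0.9530)
solve A·x = −loads:
  F[0-1] = +637.8893 N (tension)
  F[0-2] = +1707.6948 N (tension)
  F[1-2] = -1358.7451 N (compression)
  F[1-3] = -707.6165 N (compression)
  F[2-3] = +1346.5505 N (tension)
  F[2-4] = +695.7961 N (tension)
  F[3-4] = -1609.8909 N (compression)
  F[3-5] = +0.0000 N (tension)
  F[4-5] = -0.0000 N (compression)
  Rx@0 = -1937.1200 N
  Ry@0 = -595.2032 N
  Ry@4 = +1451.7632 N

-1609.891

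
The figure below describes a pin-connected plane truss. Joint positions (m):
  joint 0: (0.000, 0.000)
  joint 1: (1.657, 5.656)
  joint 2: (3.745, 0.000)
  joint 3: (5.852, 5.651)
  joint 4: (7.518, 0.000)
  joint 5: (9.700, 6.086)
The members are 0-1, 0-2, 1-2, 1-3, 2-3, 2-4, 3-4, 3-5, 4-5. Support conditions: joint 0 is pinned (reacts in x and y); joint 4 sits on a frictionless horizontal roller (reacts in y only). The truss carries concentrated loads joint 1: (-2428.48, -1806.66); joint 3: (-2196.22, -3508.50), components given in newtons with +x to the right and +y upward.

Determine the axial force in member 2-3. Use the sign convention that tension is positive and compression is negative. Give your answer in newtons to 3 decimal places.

-4117.343

N=6 nodes, M=9 members, R=3 reactions → 2N=12, M+R=12
member 0 (0-1): L=5.8937, (cx,cy)=(0.2811,0.9597)
member 1 (0-2): L=3.7450, (cx,cy)=(1.0000,0.0000)
member 2 (1-2): L=6.0291, (cx,cy)=(0.3463,-0.9381)
member 3 (1-3): L=4.1950, (cx,cy)=(1.0000,-0.0012)
member 4 (2-3): L=6.0310, (cx,cy)=(0.3494,0.9370)
member 5 (2-4): L=3.7730, (cx,cy)=(1.0000,0.0000)
member 6 (3-4): L=5.8915, (cx,cy)=(0.2828,-0.9592)
member 7 (3-5): L=3.8725, (cx,cy)=(0.9937,0.1123)
member 8 (4-5): L=6.4653, (cx,cy)=(0.3375,0.9413)
solve A·x = −loads:
  F[0-1] = -5901.8339 N (compression)
  F[0-2] = -2965.4200 N (compression)
  F[1-2] = +4112.3931 N (tension)
  F[1-3] = -655.0052 N (compression)
  F[2-3] = -4117.3433 N (compression)
  F[2-4] = -102.7792 N (compression)
  F[3-4] = +363.4574 N (tension)
  F[3-5] = +0.0000 N (tension)
  F[4-5] = -0.0000 N (compression)
  Rx@0 = +4624.7000 N
  Ry@0 = +5663.7826 N
  Ry@4 = -348.6226 N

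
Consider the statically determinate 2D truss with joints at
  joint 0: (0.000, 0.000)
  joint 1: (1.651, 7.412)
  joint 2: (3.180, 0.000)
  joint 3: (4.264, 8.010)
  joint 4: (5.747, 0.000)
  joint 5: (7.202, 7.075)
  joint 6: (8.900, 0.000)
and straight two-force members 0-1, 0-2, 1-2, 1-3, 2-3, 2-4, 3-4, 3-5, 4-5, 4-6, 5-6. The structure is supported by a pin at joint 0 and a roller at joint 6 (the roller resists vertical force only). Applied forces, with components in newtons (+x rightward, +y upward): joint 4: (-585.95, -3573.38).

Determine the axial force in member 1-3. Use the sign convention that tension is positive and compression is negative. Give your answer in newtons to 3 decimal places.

-532.055

N=7 nodes, M=11 members, R=3 reactions → 2N=14, M+R=14
member 0 (0-1): L=7.5937, (cx,cy)=(0.2174,0.9761)
member 1 (0-2): L=3.1800, (cx,cy)=(1.0000,0.0000)
member 2 (1-2): L=7.5681, (cx,cy)=(0.2020,-0.9794)
member 3 (1-3): L=2.6806, (cx,cy)=(0.9748,0.2231)
member 4 (2-3): L=8.0830, (cx,cy)=(0.1341,0.9910)
member 5 (2-4): L=2.5670, (cx,cy)=(1.0000,0.0000)
member 6 (3-4): L=8.1461, (cx,cy)=(0.1820,-0.9833)
member 7 (3-5): L=3.0832, (cx,cy)=(0.9529,-0.3033)
member 8 (4-5): L=7.2231, (cx,cy)=(0.2014,0.9795)
member 9 (4-6): L=3.1530, (cx,cy)=(1.0000,0.0000)
member 10 (5-6): L=7.2759, (cx,cy)=(0.2334,-0.9724)
solve A·x = −loads:
  F[0-1] = -1296.9655 N (compression)
  F[0-2] = -303.9658 N (compression)
  F[1-2] = +1171.4008 N (tension)
  F[1-3] = -532.0548 N (compression)
  F[2-3] = -1157.7029 N (compression)
  F[2-4] = +87.9537 N (tension)
  F[3-4] = +1599.8278 N (tension)
  F[3-5] = -1012.8482 N (compression)
  F[4-5] = +2042.1478 N (tension)
  F[4-6] = +553.7856 N (tension)
  F[5-6] = -2372.9638 N (compression)
  Rx@0 = +585.9500 N
  Ry@0 = +1265.9401 N
  Ry@6 = +2307.4399 N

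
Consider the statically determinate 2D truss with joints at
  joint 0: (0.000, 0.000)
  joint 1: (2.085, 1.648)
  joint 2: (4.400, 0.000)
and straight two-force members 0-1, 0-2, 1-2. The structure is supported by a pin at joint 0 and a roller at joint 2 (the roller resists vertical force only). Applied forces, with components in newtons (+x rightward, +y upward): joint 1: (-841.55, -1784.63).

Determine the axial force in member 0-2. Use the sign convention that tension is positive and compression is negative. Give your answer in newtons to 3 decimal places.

745.172

N=3 nodes, M=3 members, R=3 reactions → 2N=6, M+R=6
member 0 (0-1): L=2.6577, (cx,cy)=(0.7845,0.6201)
member 1 (0-2): L=4.4000, (cx,cy)=(1.0000,0.0000)
member 2 (1-2): L=2.8417, (cx,cy)=(0.8147,-0.5799)
solve A·x = −loads:
  F[0-1] = -2022.5228 N (compression)
  F[0-2] = +745.1723 N (tension)
  F[1-2] = -914.7037 N (compression)
  Rx@0 = +841.5500 N
  Ry@0 = +1254.1575 N
  Ry@2 = +530.4725 N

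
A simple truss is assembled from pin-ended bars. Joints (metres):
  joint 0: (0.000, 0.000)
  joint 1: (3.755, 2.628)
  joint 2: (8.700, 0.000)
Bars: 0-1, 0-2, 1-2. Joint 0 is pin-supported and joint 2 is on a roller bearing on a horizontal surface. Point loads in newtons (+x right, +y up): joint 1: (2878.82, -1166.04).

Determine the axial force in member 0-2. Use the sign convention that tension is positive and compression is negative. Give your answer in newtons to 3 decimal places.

2583.284

N=3 nodes, M=3 members, R=3 reactions → 2N=6, M+R=6
member 0 (0-1): L=4.5833, (cx,cy)=(0.8193,0.5734)
member 1 (0-2): L=8.7000, (cx,cy)=(1.0000,0.0000)
member 2 (1-2): L=5.5999, (cx,cy)=(0.8830,-0.4693)
solve A·x = −loads:
  F[0-1] = +360.7250 N (tension)
  F[0-2] = +2583.2841 N (tension)
  F[1-2] = -2925.4307 N (compression)
  Rx@0 = -2878.8200 N
  Ry@0 = -206.8358 N
  Ry@2 = +1372.8758 N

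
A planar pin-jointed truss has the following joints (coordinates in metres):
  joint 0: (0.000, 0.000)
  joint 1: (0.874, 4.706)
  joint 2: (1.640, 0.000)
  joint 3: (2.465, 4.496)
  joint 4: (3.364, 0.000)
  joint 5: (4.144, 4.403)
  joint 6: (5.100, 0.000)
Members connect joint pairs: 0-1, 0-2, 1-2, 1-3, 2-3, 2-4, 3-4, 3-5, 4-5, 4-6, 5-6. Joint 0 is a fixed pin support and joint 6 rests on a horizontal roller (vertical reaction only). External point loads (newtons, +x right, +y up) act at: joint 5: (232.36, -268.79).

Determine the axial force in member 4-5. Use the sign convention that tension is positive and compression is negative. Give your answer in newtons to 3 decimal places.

N=7 nodes, M=11 members, R=3 reactions → 2N=14, M+R=14
member 0 (0-1): L=4.7865, (cx,cy)=(0.1826,0.9832)
member 1 (0-2): L=1.6400, (cx,cy)=(1.0000,0.0000)
member 2 (1-2): L=4.7679, (cx,cy)=(0.1607,-0.9870)
member 3 (1-3): L=1.6048, (cx,cy)=(0.9914,-0.1309)
member 4 (2-3): L=4.5711, (cx,cy)=(0.1805,0.9836)
member 5 (2-4): L=1.7240, (cx,cy)=(1.0000,0.0000)
member 6 (3-4): L=4.5850, (cx,cy)=(0.1961,-0.9806)
member 7 (3-5): L=1.6816, (cx,cy)=(0.9985,-0.0553)
member 8 (4-5): L=4.4716, (cx,cy)=(0.1744,0.9847)
member 9 (4-6): L=1.7360, (cx,cy)=(1.0000,0.0000)
member 10 (5-6): L=4.5056, (cx,cy)=(0.2122,-0.9772)
solve A·x = −loads:
  F[0-1] = +152.7879 N (tension)
  F[0-2] = +204.4612 N (tension)
  F[1-2] = -159.3506 N (compression)
  F[1-3] = +53.9635 N (tension)
  F[2-3] = +159.9067 N (tension)
  F[2-4] = +150.0001 N (tension)
  F[3-4] = -159.6128 N (compression)
  F[3-5] = +113.8301 N (tension)
  F[4-5] = +158.9516 N (tension)
  F[4-6] = +90.9772 N (tension)
  F[5-6] = -428.7721 N (compression)
  Rx@0 = -232.3600 N
  Ry@0 = -150.2192 N
  Ry@6 = +419.0092 N

158.952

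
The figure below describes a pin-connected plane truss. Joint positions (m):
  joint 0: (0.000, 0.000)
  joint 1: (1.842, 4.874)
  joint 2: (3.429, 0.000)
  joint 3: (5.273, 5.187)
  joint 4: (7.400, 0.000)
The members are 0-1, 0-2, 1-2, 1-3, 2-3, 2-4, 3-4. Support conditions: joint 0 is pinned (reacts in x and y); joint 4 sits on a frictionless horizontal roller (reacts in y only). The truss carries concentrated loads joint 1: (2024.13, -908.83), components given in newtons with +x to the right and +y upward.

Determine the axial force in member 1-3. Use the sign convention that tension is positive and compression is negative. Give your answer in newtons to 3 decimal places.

-1238.978

N=5 nodes, M=7 members, R=3 reactions → 2N=10, M+R=10
member 0 (0-1): L=5.2105, (cx,cy)=(0.3535,0.9354)
member 1 (0-2): L=3.4290, (cx,cy)=(1.0000,0.0000)
member 2 (1-2): L=5.1259, (cx,cy)=(0.3096,-0.9509)
member 3 (1-3): L=3.4452, (cx,cy)=(0.9959,0.0908)
member 4 (2-3): L=5.5050, (cx,cy)=(0.3350,0.9422)
member 5 (2-4): L=3.9710, (cx,cy)=(1.0000,0.0000)
member 6 (3-4): L=5.6062, (cx,cy)=(0.3794,-0.9252)
solve A·x = −loads:
  F[0-1] = +695.4957 N (tension)
  F[0-2] = +1778.2583 N (tension)
  F[1-2] = -1758.3745 N (compression)
  F[1-3] = -1238.9777 N (compression)
  F[2-3] = +1774.4886 N (tension)
  F[2-4] = +639.4596 N (tension)
  F[3-4] = -1685.4332 N (compression)
  Rx@0 = -2024.1300 N
  Ry@0 = -650.5855 N
  Ry@4 = +1559.4155 N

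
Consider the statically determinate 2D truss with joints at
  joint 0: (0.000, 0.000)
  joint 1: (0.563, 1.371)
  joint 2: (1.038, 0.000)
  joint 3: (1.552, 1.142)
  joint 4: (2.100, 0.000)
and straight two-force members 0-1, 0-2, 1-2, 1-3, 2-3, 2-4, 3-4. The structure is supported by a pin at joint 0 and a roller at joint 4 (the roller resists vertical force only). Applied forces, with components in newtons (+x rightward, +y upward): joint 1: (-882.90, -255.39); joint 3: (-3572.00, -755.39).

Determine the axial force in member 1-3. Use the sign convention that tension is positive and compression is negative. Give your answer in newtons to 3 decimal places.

N=5 nodes, M=7 members, R=3 reactions → 2N=10, M+R=10
member 0 (0-1): L=1.4821, (cx,cy)=(0.3799,0.9250)
member 1 (0-2): L=1.0380, (cx,cy)=(1.0000,0.0000)
member 2 (1-2): L=1.4510, (cx,cy)=(0.3274,-0.9449)
member 3 (1-3): L=1.0152, (cx,cy)=(0.9742,-0.2256)
member 4 (2-3): L=1.2523, (cx,cy)=(0.4104,0.9119)
member 5 (2-4): L=1.0620, (cx,cy)=(1.0000,0.0000)
member 6 (3-4): L=1.2667, (cx,cy)=(0.4326,-0.9016)
solve A·x = −loads:
  F[0-1] = -3138.1714 N (compression)
  F[0-2] = -3262.8113 N (compression)
  F[1-2] = +3128.7047 N (tension)
  F[1-3] = -1368.7144 N (compression)
  F[2-3] = -3241.9425 N (compression)
  F[2-4] = -907.9703 N (compression)
  F[3-4] = +2098.7303 N (tension)
  Rx@0 = +4454.9000 N
  Ry@0 = +2902.9372 N
  Ry@4 = -1892.1572 N

-1368.714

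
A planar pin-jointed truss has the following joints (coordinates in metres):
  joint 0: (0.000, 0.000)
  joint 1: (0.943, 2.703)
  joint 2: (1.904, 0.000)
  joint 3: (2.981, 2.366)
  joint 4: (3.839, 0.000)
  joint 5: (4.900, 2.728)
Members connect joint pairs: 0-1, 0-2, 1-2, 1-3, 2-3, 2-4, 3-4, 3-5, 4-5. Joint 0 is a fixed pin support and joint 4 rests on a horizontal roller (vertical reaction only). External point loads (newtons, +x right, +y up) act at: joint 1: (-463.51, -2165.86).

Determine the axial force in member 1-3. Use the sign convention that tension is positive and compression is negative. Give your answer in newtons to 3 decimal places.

N=6 nodes, M=9 members, R=3 reactions → 2N=12, M+R=12
member 0 (0-1): L=2.8628, (cx,cy)=(0.3294,0.9442)
member 1 (0-2): L=1.9040, (cx,cy)=(1.0000,0.0000)
member 2 (1-2): L=2.8688, (cx,cy)=(0.3350,-0.9422)
member 3 (1-3): L=2.0657, (cx,cy)=(0.9866,-0.1631)
member 4 (2-3): L=2.5996, (cx,cy)=(0.4143,0.9101)
member 5 (2-4): L=1.9350, (cx,cy)=(1.0000,0.0000)
member 6 (3-4): L=2.5168, (cx,cy)=(0.3409,-0.9401)
member 7 (3-5): L=1.9528, (cx,cy)=(0.9827,0.1854)
member 8 (4-5): L=2.9271, (cx,cy)=(0.3625,0.9320)
solve A·x = −loads:
  F[0-1] = -2076.0624 N (compression)
  F[0-2] = +220.3473 N (tension)
  F[1-2] = -190.8218 N (compression)
  F[1-3] = -158.5482 N (compression)
  F[2-3] = +197.5477 N (tension)
  F[2-4] = +74.5809 N (tension)
  F[3-4] = -218.7679 N (compression)
  F[3-5] = +0.0000 N (tension)
  F[4-5] = -0.0000 N (compression)
  Rx@0 = +463.5100 N
  Ry@0 = +1960.1975 N
  Ry@4 = +205.6625 N

-158.548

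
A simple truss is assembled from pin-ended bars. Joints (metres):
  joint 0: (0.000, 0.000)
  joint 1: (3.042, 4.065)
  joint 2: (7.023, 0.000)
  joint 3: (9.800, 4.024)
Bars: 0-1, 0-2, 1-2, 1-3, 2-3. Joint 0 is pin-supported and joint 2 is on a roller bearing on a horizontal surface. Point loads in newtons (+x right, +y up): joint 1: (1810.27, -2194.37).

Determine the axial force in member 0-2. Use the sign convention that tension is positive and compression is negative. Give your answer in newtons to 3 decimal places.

1957.001

N=4 nodes, M=5 members, R=3 reactions → 2N=8, M+R=8
member 0 (0-1): L=5.0772, (cx,cy)=(0.5991,0.8006)
member 1 (0-2): L=7.0230, (cx,cy)=(1.0000,0.0000)
member 2 (1-2): L=5.6897, (cx,cy)=(0.6997,-0.7145)
member 3 (1-3): L=6.7581, (cx,cy)=(1.0000,-0.0061)
member 4 (2-3): L=4.8892, (cx,cy)=(0.5680,0.8230)
solve A·x = −loads:
  F[0-1] = -244.8994 N (compression)
  F[0-2] = +1957.0012 N (tension)
  F[1-2] = -2796.9687 N (compression)
  F[1-3] = -0.0000 N (compression)
  F[2-3] = +0.0000 N (tension)
  Rx@0 = -1810.2700 N
  Ry@0 = +196.0757 N
  Ry@2 = +1998.2943 N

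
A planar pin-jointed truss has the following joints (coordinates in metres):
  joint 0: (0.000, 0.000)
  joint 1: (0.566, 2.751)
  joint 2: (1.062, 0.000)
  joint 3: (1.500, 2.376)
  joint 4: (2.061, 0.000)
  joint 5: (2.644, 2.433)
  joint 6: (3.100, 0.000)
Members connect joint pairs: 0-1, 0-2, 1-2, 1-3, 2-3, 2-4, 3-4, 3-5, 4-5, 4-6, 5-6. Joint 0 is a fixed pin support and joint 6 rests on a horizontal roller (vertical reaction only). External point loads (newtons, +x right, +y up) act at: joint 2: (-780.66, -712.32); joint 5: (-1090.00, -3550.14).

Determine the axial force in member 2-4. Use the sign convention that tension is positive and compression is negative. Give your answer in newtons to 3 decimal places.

-55.919

N=7 nodes, M=11 members, R=3 reactions → 2N=14, M+R=14
member 0 (0-1): L=2.8086, (cx,cy)=(0.2015,0.9795)
member 1 (0-2): L=1.0620, (cx,cy)=(1.0000,0.0000)
member 2 (1-2): L=2.7954, (cx,cy)=(0.1774,-0.9841)
member 3 (1-3): L=1.0065, (cx,cy)=(0.9280,-0.3726)
member 4 (2-3): L=2.4160, (cx,cy)=(0.1813,0.9834)
member 5 (2-4): L=0.9990, (cx,cy)=(1.0000,0.0000)
member 6 (3-4): L=2.4413, (cx,cy)=(0.2298,-0.9732)
member 7 (3-5): L=1.1454, (cx,cy)=(0.9988,0.0498)
member 8 (4-5): L=2.5019, (cx,cy)=(0.2330,0.9725)
member 9 (4-6): L=1.0390, (cx,cy)=(1.0000,0.0000)
member 10 (5-6): L=2.4754, (cx,cy)=(0.1842,-0.9829)
solve A·x = −loads:
  F[0-1] = -1884.6469 N (compression)
  F[0-2] = -1490.8616 N (compression)
  F[1-2] = +2189.1652 N (tension)
  F[1-3] = -827.8456 N (compression)
  F[2-3] = -1466.4064 N (compression)
  F[2-4] = -55.9193 N (compression)
  F[3-4] = +1098.9642 N (tension)
  F[3-5] = -1288.2107 N (compression)
  F[4-5] = -1099.8331 N (compression)
  F[4-6] = +452.9035 N (tension)
  F[5-6] = -2458.5546 N (compression)
  Rx@0 = +1870.6600 N
  Ry@0 = +1845.9813 N
  Ry@6 = +2416.4787 N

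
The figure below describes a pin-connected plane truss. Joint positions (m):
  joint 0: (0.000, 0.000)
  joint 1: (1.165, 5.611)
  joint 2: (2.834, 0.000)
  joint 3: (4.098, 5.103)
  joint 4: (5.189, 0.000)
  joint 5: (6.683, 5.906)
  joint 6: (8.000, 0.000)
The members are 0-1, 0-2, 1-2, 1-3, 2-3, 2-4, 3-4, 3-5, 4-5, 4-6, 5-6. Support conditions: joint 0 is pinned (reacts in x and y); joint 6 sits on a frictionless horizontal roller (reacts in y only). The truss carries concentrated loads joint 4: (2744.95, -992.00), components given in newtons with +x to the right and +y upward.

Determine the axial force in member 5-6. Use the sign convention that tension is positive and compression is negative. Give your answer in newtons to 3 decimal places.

-659.240

N=7 nodes, M=11 members, R=3 reactions → 2N=14, M+R=14
member 0 (0-1): L=5.7307, (cx,cy)=(0.2033,0.9791)
member 1 (0-2): L=2.8340, (cx,cy)=(1.0000,0.0000)
member 2 (1-2): L=5.8540, (cx,cy)=(0.2851,-0.9585)
member 3 (1-3): L=2.9767, (cx,cy)=(0.9853,-0.1707)
member 4 (2-3): L=5.2572, (cx,cy)=(0.2404,0.9707)
member 5 (2-4): L=2.3550, (cx,cy)=(1.0000,0.0000)
member 6 (3-4): L=5.2183, (cx,cy)=(0.2091,-0.9779)
member 7 (3-5): L=2.7068, (cx,cy)=(0.9550,0.2967)
member 8 (4-5): L=6.0920, (cx,cy)=(0.2452,0.9695)
member 9 (4-6): L=2.8110, (cx,cy)=(1.0000,0.0000)
member 10 (5-6): L=6.0511, (cx,cy)=(0.2176,-0.9760)
solve A·x = −loads:
  F[0-1] = -355.9979 N (compression)
  F[0-2] = +2817.3216 N (tension)
  F[1-2] = +397.1981 N (tension)
  F[1-3] = -188.3787 N (compression)
  F[2-3] = -392.2181 N (compression)
  F[2-4] = +3024.8668 N (tension)
  F[3-4] = +250.8627 N (tension)
  F[3-5] = -348.0316 N (compression)
  F[4-5] = +770.2010 N (tension)
  F[4-6] = +143.4821 N (tension)
  F[5-6] = -659.2397 N (compression)
  Rx@0 = -2744.9500 N
  Ry@0 = +348.5640 N
  Ry@6 = +643.4360 N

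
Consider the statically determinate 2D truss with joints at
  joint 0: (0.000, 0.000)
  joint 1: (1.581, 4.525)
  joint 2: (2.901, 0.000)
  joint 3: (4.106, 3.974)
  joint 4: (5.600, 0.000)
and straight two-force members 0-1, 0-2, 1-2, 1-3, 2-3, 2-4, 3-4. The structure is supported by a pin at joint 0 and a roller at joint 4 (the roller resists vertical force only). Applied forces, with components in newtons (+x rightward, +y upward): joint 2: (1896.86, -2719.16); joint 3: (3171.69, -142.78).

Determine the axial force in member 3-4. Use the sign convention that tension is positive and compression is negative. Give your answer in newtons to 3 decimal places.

N=5 nodes, M=7 members, R=3 reactions → 2N=10, M+R=10
member 0 (0-1): L=4.7932, (cx,cy)=(0.3298,0.9440)
member 1 (0-2): L=2.9010, (cx,cy)=(1.0000,0.0000)
member 2 (1-2): L=4.7136, (cx,cy)=(0.2800,-0.9600)
member 3 (1-3): L=2.5844, (cx,cy)=(0.9770,-0.2132)
member 4 (2-3): L=4.1527, (cx,cy)=(0.2902,0.9570)
member 5 (2-4): L=2.6990, (cx,cy)=(1.0000,0.0000)
member 6 (3-4): L=4.2456, (cx,cy)=(0.3519,-0.9360)
solve A·x = −loads:
  F[0-1] = +955.6165 N (tension)
  F[0-2] = +4753.3501 N (tension)
  F[1-2] = -1080.1460 N (compression)
  F[1-3] = +632.2205 N (tension)
  F[2-3] = +3924.9637 N (tension)
  F[2-4] = +1415.0810 N (tension)
  F[3-4] = -4021.2850 N (compression)
  Rx@0 = -5068.5500 N
  Ry@0 = -902.1375 N
  Ry@4 = +3764.0775 N

-4021.285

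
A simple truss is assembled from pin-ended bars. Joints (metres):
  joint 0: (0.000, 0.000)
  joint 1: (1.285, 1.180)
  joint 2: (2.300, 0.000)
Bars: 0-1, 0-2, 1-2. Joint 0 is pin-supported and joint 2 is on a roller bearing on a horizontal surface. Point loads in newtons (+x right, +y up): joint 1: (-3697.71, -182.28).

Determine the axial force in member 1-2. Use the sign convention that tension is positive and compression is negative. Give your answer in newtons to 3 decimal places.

2368.020

N=3 nodes, M=3 members, R=3 reactions → 2N=6, M+R=6
member 0 (0-1): L=1.7446, (cx,cy)=(0.7366,0.6764)
member 1 (0-2): L=2.3000, (cx,cy)=(1.0000,0.0000)
member 2 (1-2): L=1.5565, (cx,cy)=(0.6521,-0.7581)
solve A·x = −loads:
  F[0-1] = -2923.7213 N (compression)
  F[0-2] = -1544.2167 N (compression)
  F[1-2] = +2368.0196 N (tension)
  Rx@0 = +3697.7100 N
  Ry@0 = +1977.5270 N
  Ry@2 = -1795.2470 N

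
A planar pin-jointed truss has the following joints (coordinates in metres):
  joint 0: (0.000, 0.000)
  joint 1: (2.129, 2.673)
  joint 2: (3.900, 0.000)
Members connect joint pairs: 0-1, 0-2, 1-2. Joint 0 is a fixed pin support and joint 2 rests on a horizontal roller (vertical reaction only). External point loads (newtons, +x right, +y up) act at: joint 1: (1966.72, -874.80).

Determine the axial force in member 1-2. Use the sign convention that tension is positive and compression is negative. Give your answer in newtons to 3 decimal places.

-2189.833

N=3 nodes, M=3 members, R=3 reactions → 2N=6, M+R=6
member 0 (0-1): L=3.4172, (cx,cy)=(0.6230,0.7822)
member 1 (0-2): L=3.9000, (cx,cy)=(1.0000,0.0000)
member 2 (1-2): L=3.2065, (cx,cy)=(0.5523,-0.8336)
solve A·x = −loads:
  F[0-1] = +1215.4180 N (tension)
  F[0-2] = +1209.4947 N (tension)
  F[1-2] = -2189.8326 N (compression)
  Rx@0 = -1966.7200 N
  Ry@0 = -950.7107 N
  Ry@2 = +1825.5107 N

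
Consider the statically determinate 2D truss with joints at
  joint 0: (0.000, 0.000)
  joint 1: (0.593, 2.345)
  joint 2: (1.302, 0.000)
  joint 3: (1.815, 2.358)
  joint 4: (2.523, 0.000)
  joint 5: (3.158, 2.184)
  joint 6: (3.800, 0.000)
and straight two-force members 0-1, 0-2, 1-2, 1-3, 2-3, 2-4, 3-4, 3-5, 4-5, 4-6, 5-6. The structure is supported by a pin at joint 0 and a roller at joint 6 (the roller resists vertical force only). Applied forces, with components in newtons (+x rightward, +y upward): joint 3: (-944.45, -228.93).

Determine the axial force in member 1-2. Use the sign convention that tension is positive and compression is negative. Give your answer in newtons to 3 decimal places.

N=7 nodes, M=11 members, R=3 reactions → 2N=14, M+R=14
member 0 (0-1): L=2.4188, (cx,cy)=(0.2452,0.9695)
member 1 (0-2): L=1.3020, (cx,cy)=(1.0000,0.0000)
member 2 (1-2): L=2.4498, (cx,cy)=(0.2894,-0.9572)
member 3 (1-3): L=1.2221, (cx,cy)=(0.9999,0.0106)
member 4 (2-3): L=2.4132, (cx,cy)=(0.2126,0.9771)
member 5 (2-4): L=1.2210, (cx,cy)=(1.0000,0.0000)
member 6 (3-4): L=2.4620, (cx,cy)=(0.2876,-0.9578)
member 7 (3-5): L=1.3542, (cx,cy)=(0.9917,-0.1285)
member 8 (4-5): L=2.2744, (cx,cy)=(0.2792,0.9602)
member 9 (4-6): L=1.2770, (cx,cy)=(1.0000,0.0000)
member 10 (5-6): L=2.2764, (cx,cy)=(0.2820,-0.9594)
solve A·x = −loads:
  F[0-1] = -727.8543 N (compression)
  F[0-2] = -766.0084 N (compression)
  F[1-2] = +732.8487 N (tension)
  F[1-3] = -390.5552 N (compression)
  F[2-3] = -717.8965 N (compression)
  F[2-4] = -401.3033 N (compression)
  F[3-4] = +461.3994 N (tension)
  F[3-5] = +270.8631 N (tension)
  F[4-5] = -460.2093 N (compression)
  F[4-6] = -140.1323 N (compression)
  F[5-6] = +496.8816 N (tension)
  Rx@0 = +944.4500 N
  Ry@0 = +705.6419 N
  Ry@6 = -476.7119 N

732.849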